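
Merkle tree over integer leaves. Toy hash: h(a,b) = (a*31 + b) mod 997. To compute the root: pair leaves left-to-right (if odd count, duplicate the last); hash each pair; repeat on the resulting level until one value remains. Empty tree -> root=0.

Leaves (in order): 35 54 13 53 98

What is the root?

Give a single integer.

L0: [35, 54, 13, 53, 98]
L1: h(35,54)=(35*31+54)%997=142 h(13,53)=(13*31+53)%997=456 h(98,98)=(98*31+98)%997=145 -> [142, 456, 145]
L2: h(142,456)=(142*31+456)%997=870 h(145,145)=(145*31+145)%997=652 -> [870, 652]
L3: h(870,652)=(870*31+652)%997=703 -> [703]

Answer: 703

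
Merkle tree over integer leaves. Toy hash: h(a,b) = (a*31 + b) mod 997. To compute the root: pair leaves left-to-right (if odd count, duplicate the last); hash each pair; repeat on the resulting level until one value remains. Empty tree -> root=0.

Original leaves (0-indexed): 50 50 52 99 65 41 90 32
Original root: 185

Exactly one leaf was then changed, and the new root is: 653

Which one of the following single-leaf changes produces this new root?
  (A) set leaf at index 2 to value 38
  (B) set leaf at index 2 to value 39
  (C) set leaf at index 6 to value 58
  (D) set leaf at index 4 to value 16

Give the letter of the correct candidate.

Original leaves: [50, 50, 52, 99, 65, 41, 90, 32]
Target new root: 653
Try each candidate change and compute the resulting root:
Candidate A: set leaf[2] = 38 -> leaves = [50, 50, 38, 99, 65, 41, 90, 32]
  L0: [50, 50, 38, 99, 65, 41, 90, 32]
  L1: h(50,50)=(50*31+50)%997=603 h(38,99)=(38*31+99)%997=280 h(65,41)=(65*31+41)%997=62 h(90,32)=(90*31+32)%997=828 -> [603, 280, 62, 828]
  L2: h(603,280)=(603*31+280)%997=30 h(62,828)=(62*31+828)%997=756 -> [30, 756]
  L3: h(30,756)=(30*31+756)%997=689 -> [689]
  root = 689 != target 653
Candidate B: set leaf[2] = 39 -> leaves = [50, 50, 39, 99, 65, 41, 90, 32]
  L0: [50, 50, 39, 99, 65, 41, 90, 32]
  L1: h(50,50)=(50*31+50)%997=603 h(39,99)=(39*31+99)%997=311 h(65,41)=(65*31+41)%997=62 h(90,32)=(90*31+32)%997=828 -> [603, 311, 62, 828]
  L2: h(603,311)=(603*31+311)%997=61 h(62,828)=(62*31+828)%997=756 -> [61, 756]
  L3: h(61,756)=(61*31+756)%997=653 -> [653]
  root = 653 == target 653  ** MATCH **
Candidate C: set leaf[6] = 58 -> leaves = [50, 50, 52, 99, 65, 41, 58, 32]
  L0: [50, 50, 52, 99, 65, 41, 58, 32]
  L1: h(50,50)=(50*31+50)%997=603 h(52,99)=(52*31+99)%997=714 h(65,41)=(65*31+41)%997=62 h(58,32)=(58*31+32)%997=833 -> [603, 714, 62, 833]
  L2: h(603,714)=(603*31+714)%997=464 h(62,833)=(62*31+833)%997=761 -> [464, 761]
  L3: h(464,761)=(464*31+761)%997=190 -> [190]
  root = 190 != target 653
Candidate D: set leaf[4] = 16 -> leaves = [50, 50, 52, 99, 16, 41, 90, 32]
  L0: [50, 50, 52, 99, 16, 41, 90, 32]
  L1: h(50,50)=(50*31+50)%997=603 h(52,99)=(52*31+99)%997=714 h(16,41)=(16*31+41)%997=537 h(90,32)=(90*31+32)%997=828 -> [603, 714, 537, 828]
  L2: h(603,714)=(603*31+714)%997=464 h(537,828)=(537*31+828)%997=526 -> [464, 526]
  L3: h(464,526)=(464*31+526)%997=952 -> [952]
  root = 952 != target 653
Candidate B produces the target root.

Answer: B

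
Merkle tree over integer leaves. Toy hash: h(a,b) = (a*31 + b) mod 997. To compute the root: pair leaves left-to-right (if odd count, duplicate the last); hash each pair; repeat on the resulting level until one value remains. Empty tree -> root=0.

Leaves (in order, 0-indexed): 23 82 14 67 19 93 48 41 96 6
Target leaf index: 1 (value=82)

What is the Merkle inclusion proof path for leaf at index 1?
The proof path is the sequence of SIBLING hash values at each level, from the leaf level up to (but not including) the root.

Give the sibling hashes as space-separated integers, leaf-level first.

L0 (leaves): [23, 82, 14, 67, 19, 93, 48, 41, 96, 6], target index=1
L1: h(23,82)=(23*31+82)%997=795 [pair 0] h(14,67)=(14*31+67)%997=501 [pair 1] h(19,93)=(19*31+93)%997=682 [pair 2] h(48,41)=(48*31+41)%997=532 [pair 3] h(96,6)=(96*31+6)%997=988 [pair 4] -> [795, 501, 682, 532, 988]
  Sibling for proof at L0: 23
L2: h(795,501)=(795*31+501)%997=221 [pair 0] h(682,532)=(682*31+532)%997=737 [pair 1] h(988,988)=(988*31+988)%997=709 [pair 2] -> [221, 737, 709]
  Sibling for proof at L1: 501
L3: h(221,737)=(221*31+737)%997=609 [pair 0] h(709,709)=(709*31+709)%997=754 [pair 1] -> [609, 754]
  Sibling for proof at L2: 737
L4: h(609,754)=(609*31+754)%997=690 [pair 0] -> [690]
  Sibling for proof at L3: 754
Root: 690
Proof path (sibling hashes from leaf to root): [23, 501, 737, 754]

Answer: 23 501 737 754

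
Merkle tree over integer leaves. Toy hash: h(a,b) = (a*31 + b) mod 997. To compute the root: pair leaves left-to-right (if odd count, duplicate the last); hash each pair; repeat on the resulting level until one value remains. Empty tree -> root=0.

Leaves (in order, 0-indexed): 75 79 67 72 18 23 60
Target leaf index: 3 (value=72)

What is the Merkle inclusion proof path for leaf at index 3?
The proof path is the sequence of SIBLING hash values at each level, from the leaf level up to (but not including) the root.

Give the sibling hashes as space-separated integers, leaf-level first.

L0 (leaves): [75, 79, 67, 72, 18, 23, 60], target index=3
L1: h(75,79)=(75*31+79)%997=410 [pair 0] h(67,72)=(67*31+72)%997=155 [pair 1] h(18,23)=(18*31+23)%997=581 [pair 2] h(60,60)=(60*31+60)%997=923 [pair 3] -> [410, 155, 581, 923]
  Sibling for proof at L0: 67
L2: h(410,155)=(410*31+155)%997=901 [pair 0] h(581,923)=(581*31+923)%997=988 [pair 1] -> [901, 988]
  Sibling for proof at L1: 410
L3: h(901,988)=(901*31+988)%997=6 [pair 0] -> [6]
  Sibling for proof at L2: 988
Root: 6
Proof path (sibling hashes from leaf to root): [67, 410, 988]

Answer: 67 410 988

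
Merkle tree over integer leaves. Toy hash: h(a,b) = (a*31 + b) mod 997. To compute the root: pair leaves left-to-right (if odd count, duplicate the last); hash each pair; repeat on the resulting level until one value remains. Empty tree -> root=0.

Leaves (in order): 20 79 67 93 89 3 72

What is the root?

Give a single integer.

L0: [20, 79, 67, 93, 89, 3, 72]
L1: h(20,79)=(20*31+79)%997=699 h(67,93)=(67*31+93)%997=176 h(89,3)=(89*31+3)%997=768 h(72,72)=(72*31+72)%997=310 -> [699, 176, 768, 310]
L2: h(699,176)=(699*31+176)%997=908 h(768,310)=(768*31+310)%997=190 -> [908, 190]
L3: h(908,190)=(908*31+190)%997=422 -> [422]

Answer: 422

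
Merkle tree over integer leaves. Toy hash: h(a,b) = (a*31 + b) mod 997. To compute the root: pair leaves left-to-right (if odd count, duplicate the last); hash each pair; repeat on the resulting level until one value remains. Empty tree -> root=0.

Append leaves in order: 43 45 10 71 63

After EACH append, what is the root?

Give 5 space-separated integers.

Answer: 43 381 167 228 793

Derivation:
After append 43 (leaves=[43]):
  L0: [43]
  root=43
After append 45 (leaves=[43, 45]):
  L0: [43, 45]
  L1: h(43,45)=(43*31+45)%997=381 -> [381]
  root=381
After append 10 (leaves=[43, 45, 10]):
  L0: [43, 45, 10]
  L1: h(43,45)=(43*31+45)%997=381 h(10,10)=(10*31+10)%997=320 -> [381, 320]
  L2: h(381,320)=(381*31+320)%997=167 -> [167]
  root=167
After append 71 (leaves=[43, 45, 10, 71]):
  L0: [43, 45, 10, 71]
  L1: h(43,45)=(43*31+45)%997=381 h(10,71)=(10*31+71)%997=381 -> [381, 381]
  L2: h(381,381)=(381*31+381)%997=228 -> [228]
  root=228
After append 63 (leaves=[43, 45, 10, 71, 63]):
  L0: [43, 45, 10, 71, 63]
  L1: h(43,45)=(43*31+45)%997=381 h(10,71)=(10*31+71)%997=381 h(63,63)=(63*31+63)%997=22 -> [381, 381, 22]
  L2: h(381,381)=(381*31+381)%997=228 h(22,22)=(22*31+22)%997=704 -> [228, 704]
  L3: h(228,704)=(228*31+704)%997=793 -> [793]
  root=793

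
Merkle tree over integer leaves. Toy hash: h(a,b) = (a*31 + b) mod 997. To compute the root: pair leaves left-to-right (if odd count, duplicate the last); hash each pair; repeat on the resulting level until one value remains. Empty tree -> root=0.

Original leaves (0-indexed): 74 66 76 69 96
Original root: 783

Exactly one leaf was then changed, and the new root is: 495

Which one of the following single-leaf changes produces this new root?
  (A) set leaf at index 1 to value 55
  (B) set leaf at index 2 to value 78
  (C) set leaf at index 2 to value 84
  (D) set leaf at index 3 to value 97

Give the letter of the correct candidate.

Original leaves: [74, 66, 76, 69, 96]
Target new root: 495
Try each candidate change and compute the resulting root:
Candidate A: set leaf[1] = 55 -> leaves = [74, 55, 76, 69, 96]
  L0: [74, 55, 76, 69, 96]
  L1: h(74,55)=(74*31+55)%997=355 h(76,69)=(76*31+69)%997=431 h(96,96)=(96*31+96)%997=81 -> [355, 431, 81]
  L2: h(355,431)=(355*31+431)%997=469 h(81,81)=(81*31+81)%997=598 -> [469, 598]
  L3: h(469,598)=(469*31+598)%997=182 -> [182]
  root = 182 != target 495
Candidate B: set leaf[2] = 78 -> leaves = [74, 66, 78, 69, 96]
  L0: [74, 66, 78, 69, 96]
  L1: h(74,66)=(74*31+66)%997=366 h(78,69)=(78*31+69)%997=493 h(96,96)=(96*31+96)%997=81 -> [366, 493, 81]
  L2: h(366,493)=(366*31+493)%997=872 h(81,81)=(81*31+81)%997=598 -> [872, 598]
  L3: h(872,598)=(872*31+598)%997=711 -> [711]
  root = 711 != target 495
Candidate C: set leaf[2] = 84 -> leaves = [74, 66, 84, 69, 96]
  L0: [74, 66, 84, 69, 96]
  L1: h(74,66)=(74*31+66)%997=366 h(84,69)=(84*31+69)%997=679 h(96,96)=(96*31+96)%997=81 -> [366, 679, 81]
  L2: h(366,679)=(366*31+679)%997=61 h(81,81)=(81*31+81)%997=598 -> [61, 598]
  L3: h(61,598)=(61*31+598)%997=495 -> [495]
  root = 495 == target 495  ** MATCH **
Candidate D: set leaf[3] = 97 -> leaves = [74, 66, 76, 97, 96]
  L0: [74, 66, 76, 97, 96]
  L1: h(74,66)=(74*31+66)%997=366 h(76,97)=(76*31+97)%997=459 h(96,96)=(96*31+96)%997=81 -> [366, 459, 81]
  L2: h(366,459)=(366*31+459)%997=838 h(81,81)=(81*31+81)%997=598 -> [838, 598]
  L3: h(838,598)=(838*31+598)%997=654 -> [654]
  root = 654 != target 495
Candidate C produces the target root.

Answer: C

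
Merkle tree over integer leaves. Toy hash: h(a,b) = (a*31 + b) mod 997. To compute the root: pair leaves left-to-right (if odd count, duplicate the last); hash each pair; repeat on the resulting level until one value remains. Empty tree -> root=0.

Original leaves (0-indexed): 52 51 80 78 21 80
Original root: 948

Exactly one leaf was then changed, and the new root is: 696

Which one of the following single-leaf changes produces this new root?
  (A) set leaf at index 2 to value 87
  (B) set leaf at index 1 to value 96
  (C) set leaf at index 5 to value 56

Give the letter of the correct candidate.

Original leaves: [52, 51, 80, 78, 21, 80]
Target new root: 696
Try each candidate change and compute the resulting root:
Candidate A: set leaf[2] = 87 -> leaves = [52, 51, 87, 78, 21, 80]
  L0: [52, 51, 87, 78, 21, 80]
  L1: h(52,51)=(52*31+51)%997=666 h(87,78)=(87*31+78)%997=781 h(21,80)=(21*31+80)%997=731 -> [666, 781, 731]
  L2: h(666,781)=(666*31+781)%997=490 h(731,731)=(731*31+731)%997=461 -> [490, 461]
  L3: h(490,461)=(490*31+461)%997=696 -> [696]
  root = 696 == target 696  ** MATCH **
Candidate B: set leaf[1] = 96 -> leaves = [52, 96, 80, 78, 21, 80]
  L0: [52, 96, 80, 78, 21, 80]
  L1: h(52,96)=(52*31+96)%997=711 h(80,78)=(80*31+78)%997=564 h(21,80)=(21*31+80)%997=731 -> [711, 564, 731]
  L2: h(711,564)=(711*31+564)%997=671 h(731,731)=(731*31+731)%997=461 -> [671, 461]
  L3: h(671,461)=(671*31+461)%997=325 -> [325]
  root = 325 != target 696
Candidate C: set leaf[5] = 56 -> leaves = [52, 51, 80, 78, 21, 56]
  L0: [52, 51, 80, 78, 21, 56]
  L1: h(52,51)=(52*31+51)%997=666 h(80,78)=(80*31+78)%997=564 h(21,56)=(21*31+56)%997=707 -> [666, 564, 707]
  L2: h(666,564)=(666*31+564)%997=273 h(707,707)=(707*31+707)%997=690 -> [273, 690]
  L3: h(273,690)=(273*31+690)%997=180 -> [180]
  root = 180 != target 696
Candidate A produces the target root.

Answer: A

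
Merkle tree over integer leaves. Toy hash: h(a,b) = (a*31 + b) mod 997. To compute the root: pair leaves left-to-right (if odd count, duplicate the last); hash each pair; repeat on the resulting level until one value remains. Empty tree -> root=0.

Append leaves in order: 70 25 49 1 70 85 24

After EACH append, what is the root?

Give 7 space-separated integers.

Answer: 70 201 820 772 897 380 887

Derivation:
After append 70 (leaves=[70]):
  L0: [70]
  root=70
After append 25 (leaves=[70, 25]):
  L0: [70, 25]
  L1: h(70,25)=(70*31+25)%997=201 -> [201]
  root=201
After append 49 (leaves=[70, 25, 49]):
  L0: [70, 25, 49]
  L1: h(70,25)=(70*31+25)%997=201 h(49,49)=(49*31+49)%997=571 -> [201, 571]
  L2: h(201,571)=(201*31+571)%997=820 -> [820]
  root=820
After append 1 (leaves=[70, 25, 49, 1]):
  L0: [70, 25, 49, 1]
  L1: h(70,25)=(70*31+25)%997=201 h(49,1)=(49*31+1)%997=523 -> [201, 523]
  L2: h(201,523)=(201*31+523)%997=772 -> [772]
  root=772
After append 70 (leaves=[70, 25, 49, 1, 70]):
  L0: [70, 25, 49, 1, 70]
  L1: h(70,25)=(70*31+25)%997=201 h(49,1)=(49*31+1)%997=523 h(70,70)=(70*31+70)%997=246 -> [201, 523, 246]
  L2: h(201,523)=(201*31+523)%997=772 h(246,246)=(246*31+246)%997=893 -> [772, 893]
  L3: h(772,893)=(772*31+893)%997=897 -> [897]
  root=897
After append 85 (leaves=[70, 25, 49, 1, 70, 85]):
  L0: [70, 25, 49, 1, 70, 85]
  L1: h(70,25)=(70*31+25)%997=201 h(49,1)=(49*31+1)%997=523 h(70,85)=(70*31+85)%997=261 -> [201, 523, 261]
  L2: h(201,523)=(201*31+523)%997=772 h(261,261)=(261*31+261)%997=376 -> [772, 376]
  L3: h(772,376)=(772*31+376)%997=380 -> [380]
  root=380
After append 24 (leaves=[70, 25, 49, 1, 70, 85, 24]):
  L0: [70, 25, 49, 1, 70, 85, 24]
  L1: h(70,25)=(70*31+25)%997=201 h(49,1)=(49*31+1)%997=523 h(70,85)=(70*31+85)%997=261 h(24,24)=(24*31+24)%997=768 -> [201, 523, 261, 768]
  L2: h(201,523)=(201*31+523)%997=772 h(261,768)=(261*31+768)%997=883 -> [772, 883]
  L3: h(772,883)=(772*31+883)%997=887 -> [887]
  root=887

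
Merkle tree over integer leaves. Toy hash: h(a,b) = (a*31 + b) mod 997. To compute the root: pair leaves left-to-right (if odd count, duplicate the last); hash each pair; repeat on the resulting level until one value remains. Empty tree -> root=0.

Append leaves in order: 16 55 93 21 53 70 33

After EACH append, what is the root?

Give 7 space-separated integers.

After append 16 (leaves=[16]):
  L0: [16]
  root=16
After append 55 (leaves=[16, 55]):
  L0: [16, 55]
  L1: h(16,55)=(16*31+55)%997=551 -> [551]
  root=551
After append 93 (leaves=[16, 55, 93]):
  L0: [16, 55, 93]
  L1: h(16,55)=(16*31+55)%997=551 h(93,93)=(93*31+93)%997=982 -> [551, 982]
  L2: h(551,982)=(551*31+982)%997=117 -> [117]
  root=117
After append 21 (leaves=[16, 55, 93, 21]):
  L0: [16, 55, 93, 21]
  L1: h(16,55)=(16*31+55)%997=551 h(93,21)=(93*31+21)%997=910 -> [551, 910]
  L2: h(551,910)=(551*31+910)%997=45 -> [45]
  root=45
After append 53 (leaves=[16, 55, 93, 21, 53]):
  L0: [16, 55, 93, 21, 53]
  L1: h(16,55)=(16*31+55)%997=551 h(93,21)=(93*31+21)%997=910 h(53,53)=(53*31+53)%997=699 -> [551, 910, 699]
  L2: h(551,910)=(551*31+910)%997=45 h(699,699)=(699*31+699)%997=434 -> [45, 434]
  L3: h(45,434)=(45*31+434)%997=832 -> [832]
  root=832
After append 70 (leaves=[16, 55, 93, 21, 53, 70]):
  L0: [16, 55, 93, 21, 53, 70]
  L1: h(16,55)=(16*31+55)%997=551 h(93,21)=(93*31+21)%997=910 h(53,70)=(53*31+70)%997=716 -> [551, 910, 716]
  L2: h(551,910)=(551*31+910)%997=45 h(716,716)=(716*31+716)%997=978 -> [45, 978]
  L3: h(45,978)=(45*31+978)%997=379 -> [379]
  root=379
After append 33 (leaves=[16, 55, 93, 21, 53, 70, 33]):
  L0: [16, 55, 93, 21, 53, 70, 33]
  L1: h(16,55)=(16*31+55)%997=551 h(93,21)=(93*31+21)%997=910 h(53,70)=(53*31+70)%997=716 h(33,33)=(33*31+33)%997=59 -> [551, 910, 716, 59]
  L2: h(551,910)=(551*31+910)%997=45 h(716,59)=(716*31+59)%997=321 -> [45, 321]
  L3: h(45,321)=(45*31+321)%997=719 -> [719]
  root=719

Answer: 16 551 117 45 832 379 719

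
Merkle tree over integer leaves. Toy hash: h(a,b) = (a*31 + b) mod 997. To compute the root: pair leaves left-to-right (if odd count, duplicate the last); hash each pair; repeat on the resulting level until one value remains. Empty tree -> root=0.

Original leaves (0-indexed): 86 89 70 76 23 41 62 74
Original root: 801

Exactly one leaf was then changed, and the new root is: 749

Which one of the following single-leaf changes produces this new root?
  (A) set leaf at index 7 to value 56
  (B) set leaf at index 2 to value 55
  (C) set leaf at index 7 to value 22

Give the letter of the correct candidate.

Original leaves: [86, 89, 70, 76, 23, 41, 62, 74]
Target new root: 749
Try each candidate change and compute the resulting root:
Candidate A: set leaf[7] = 56 -> leaves = [86, 89, 70, 76, 23, 41, 62, 56]
  L0: [86, 89, 70, 76, 23, 41, 62, 56]
  L1: h(86,89)=(86*31+89)%997=761 h(70,76)=(70*31+76)%997=252 h(23,41)=(23*31+41)%997=754 h(62,56)=(62*31+56)%997=981 -> [761, 252, 754, 981]
  L2: h(761,252)=(761*31+252)%997=912 h(754,981)=(754*31+981)%997=427 -> [912, 427]
  L3: h(912,427)=(912*31+427)%997=783 -> [783]
  root = 783 != target 749
Candidate B: set leaf[2] = 55 -> leaves = [86, 89, 55, 76, 23, 41, 62, 74]
  L0: [86, 89, 55, 76, 23, 41, 62, 74]
  L1: h(86,89)=(86*31+89)%997=761 h(55,76)=(55*31+76)%997=784 h(23,41)=(23*31+41)%997=754 h(62,74)=(62*31+74)%997=2 -> [761, 784, 754, 2]
  L2: h(761,784)=(761*31+784)%997=447 h(754,2)=(754*31+2)%997=445 -> [447, 445]
  L3: h(447,445)=(447*31+445)%997=344 -> [344]
  root = 344 != target 749
Candidate C: set leaf[7] = 22 -> leaves = [86, 89, 70, 76, 23, 41, 62, 22]
  L0: [86, 89, 70, 76, 23, 41, 62, 22]
  L1: h(86,89)=(86*31+89)%997=761 h(70,76)=(70*31+76)%997=252 h(23,41)=(23*31+41)%997=754 h(62,22)=(62*31+22)%997=947 -> [761, 252, 754, 947]
  L2: h(761,252)=(761*31+252)%997=912 h(754,947)=(754*31+947)%997=393 -> [912, 393]
  L3: h(912,393)=(912*31+393)%997=749 -> [749]
  root = 749 == target 749  ** MATCH **
Candidate C produces the target root.

Answer: C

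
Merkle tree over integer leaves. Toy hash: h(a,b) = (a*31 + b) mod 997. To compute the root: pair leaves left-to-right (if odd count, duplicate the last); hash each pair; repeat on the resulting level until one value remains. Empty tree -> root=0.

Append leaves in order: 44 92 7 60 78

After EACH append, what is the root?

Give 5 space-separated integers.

Answer: 44 459 495 548 151

Derivation:
After append 44 (leaves=[44]):
  L0: [44]
  root=44
After append 92 (leaves=[44, 92]):
  L0: [44, 92]
  L1: h(44,92)=(44*31+92)%997=459 -> [459]
  root=459
After append 7 (leaves=[44, 92, 7]):
  L0: [44, 92, 7]
  L1: h(44,92)=(44*31+92)%997=459 h(7,7)=(7*31+7)%997=224 -> [459, 224]
  L2: h(459,224)=(459*31+224)%997=495 -> [495]
  root=495
After append 60 (leaves=[44, 92, 7, 60]):
  L0: [44, 92, 7, 60]
  L1: h(44,92)=(44*31+92)%997=459 h(7,60)=(7*31+60)%997=277 -> [459, 277]
  L2: h(459,277)=(459*31+277)%997=548 -> [548]
  root=548
After append 78 (leaves=[44, 92, 7, 60, 78]):
  L0: [44, 92, 7, 60, 78]
  L1: h(44,92)=(44*31+92)%997=459 h(7,60)=(7*31+60)%997=277 h(78,78)=(78*31+78)%997=502 -> [459, 277, 502]
  L2: h(459,277)=(459*31+277)%997=548 h(502,502)=(502*31+502)%997=112 -> [548, 112]
  L3: h(548,112)=(548*31+112)%997=151 -> [151]
  root=151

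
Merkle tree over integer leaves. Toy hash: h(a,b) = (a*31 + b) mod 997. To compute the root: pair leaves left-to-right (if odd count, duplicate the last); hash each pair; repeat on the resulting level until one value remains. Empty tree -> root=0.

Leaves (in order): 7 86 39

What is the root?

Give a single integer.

Answer: 671

Derivation:
L0: [7, 86, 39]
L1: h(7,86)=(7*31+86)%997=303 h(39,39)=(39*31+39)%997=251 -> [303, 251]
L2: h(303,251)=(303*31+251)%997=671 -> [671]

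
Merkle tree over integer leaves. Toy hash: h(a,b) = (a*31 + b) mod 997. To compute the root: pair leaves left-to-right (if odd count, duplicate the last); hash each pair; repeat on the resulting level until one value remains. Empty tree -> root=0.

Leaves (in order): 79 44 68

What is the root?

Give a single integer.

Answer: 696

Derivation:
L0: [79, 44, 68]
L1: h(79,44)=(79*31+44)%997=499 h(68,68)=(68*31+68)%997=182 -> [499, 182]
L2: h(499,182)=(499*31+182)%997=696 -> [696]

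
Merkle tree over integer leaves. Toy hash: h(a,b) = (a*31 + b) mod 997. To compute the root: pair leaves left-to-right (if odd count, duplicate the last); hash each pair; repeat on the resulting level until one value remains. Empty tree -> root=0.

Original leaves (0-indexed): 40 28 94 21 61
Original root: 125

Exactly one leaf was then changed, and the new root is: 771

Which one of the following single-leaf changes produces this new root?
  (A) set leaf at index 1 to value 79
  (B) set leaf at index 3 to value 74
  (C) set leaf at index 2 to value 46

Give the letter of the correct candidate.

Answer: B

Derivation:
Original leaves: [40, 28, 94, 21, 61]
Target new root: 771
Try each candidate change and compute the resulting root:
Candidate A: set leaf[1] = 79 -> leaves = [40, 79, 94, 21, 61]
  L0: [40, 79, 94, 21, 61]
  L1: h(40,79)=(40*31+79)%997=322 h(94,21)=(94*31+21)%997=941 h(61,61)=(61*31+61)%997=955 -> [322, 941, 955]
  L2: h(322,941)=(322*31+941)%997=953 h(955,955)=(955*31+955)%997=650 -> [953, 650]
  L3: h(953,650)=(953*31+650)%997=283 -> [283]
  root = 283 != target 771
Candidate B: set leaf[3] = 74 -> leaves = [40, 28, 94, 74, 61]
  L0: [40, 28, 94, 74, 61]
  L1: h(40,28)=(40*31+28)%997=271 h(94,74)=(94*31+74)%997=994 h(61,61)=(61*31+61)%997=955 -> [271, 994, 955]
  L2: h(271,994)=(271*31+994)%997=422 h(955,955)=(955*31+955)%997=650 -> [422, 650]
  L3: h(422,650)=(422*31+650)%997=771 -> [771]
  root = 771 == target 771  ** MATCH **
Candidate C: set leaf[2] = 46 -> leaves = [40, 28, 46, 21, 61]
  L0: [40, 28, 46, 21, 61]
  L1: h(40,28)=(40*31+28)%997=271 h(46,21)=(46*31+21)%997=450 h(61,61)=(61*31+61)%997=955 -> [271, 450, 955]
  L2: h(271,450)=(271*31+450)%997=875 h(955,955)=(955*31+955)%997=650 -> [875, 650]
  L3: h(875,650)=(875*31+650)%997=856 -> [856]
  root = 856 != target 771
Candidate B produces the target root.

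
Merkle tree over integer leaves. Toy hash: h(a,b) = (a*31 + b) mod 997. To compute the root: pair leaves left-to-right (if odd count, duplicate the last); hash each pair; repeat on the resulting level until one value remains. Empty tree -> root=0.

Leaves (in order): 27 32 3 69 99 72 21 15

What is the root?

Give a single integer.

Answer: 988

Derivation:
L0: [27, 32, 3, 69, 99, 72, 21, 15]
L1: h(27,32)=(27*31+32)%997=869 h(3,69)=(3*31+69)%997=162 h(99,72)=(99*31+72)%997=150 h(21,15)=(21*31+15)%997=666 -> [869, 162, 150, 666]
L2: h(869,162)=(869*31+162)%997=182 h(150,666)=(150*31+666)%997=331 -> [182, 331]
L3: h(182,331)=(182*31+331)%997=988 -> [988]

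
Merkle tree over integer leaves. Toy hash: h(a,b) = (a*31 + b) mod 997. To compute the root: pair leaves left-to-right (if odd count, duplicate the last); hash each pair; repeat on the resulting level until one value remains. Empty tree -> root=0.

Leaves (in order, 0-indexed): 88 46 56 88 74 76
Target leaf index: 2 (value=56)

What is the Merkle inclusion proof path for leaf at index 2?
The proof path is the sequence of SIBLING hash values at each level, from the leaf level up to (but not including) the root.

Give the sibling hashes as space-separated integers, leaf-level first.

Answer: 88 780 68

Derivation:
L0 (leaves): [88, 46, 56, 88, 74, 76], target index=2
L1: h(88,46)=(88*31+46)%997=780 [pair 0] h(56,88)=(56*31+88)%997=827 [pair 1] h(74,76)=(74*31+76)%997=376 [pair 2] -> [780, 827, 376]
  Sibling for proof at L0: 88
L2: h(780,827)=(780*31+827)%997=82 [pair 0] h(376,376)=(376*31+376)%997=68 [pair 1] -> [82, 68]
  Sibling for proof at L1: 780
L3: h(82,68)=(82*31+68)%997=616 [pair 0] -> [616]
  Sibling for proof at L2: 68
Root: 616
Proof path (sibling hashes from leaf to root): [88, 780, 68]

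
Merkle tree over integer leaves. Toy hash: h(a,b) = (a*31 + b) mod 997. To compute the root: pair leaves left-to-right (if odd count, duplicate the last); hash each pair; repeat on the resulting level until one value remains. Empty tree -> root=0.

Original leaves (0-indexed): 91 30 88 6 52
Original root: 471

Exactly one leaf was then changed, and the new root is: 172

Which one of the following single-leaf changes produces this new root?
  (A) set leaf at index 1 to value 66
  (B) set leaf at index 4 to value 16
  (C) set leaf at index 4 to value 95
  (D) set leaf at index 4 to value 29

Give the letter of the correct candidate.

Original leaves: [91, 30, 88, 6, 52]
Target new root: 172
Try each candidate change and compute the resulting root:
Candidate A: set leaf[1] = 66 -> leaves = [91, 66, 88, 6, 52]
  L0: [91, 66, 88, 6, 52]
  L1: h(91,66)=(91*31+66)%997=893 h(88,6)=(88*31+6)%997=740 h(52,52)=(52*31+52)%997=667 -> [893, 740, 667]
  L2: h(893,740)=(893*31+740)%997=507 h(667,667)=(667*31+667)%997=407 -> [507, 407]
  L3: h(507,407)=(507*31+407)%997=172 -> [172]
  root = 172 == target 172  ** MATCH **
Candidate B: set leaf[4] = 16 -> leaves = [91, 30, 88, 6, 16]
  L0: [91, 30, 88, 6, 16]
  L1: h(91,30)=(91*31+30)%997=857 h(88,6)=(88*31+6)%997=740 h(16,16)=(16*31+16)%997=512 -> [857, 740, 512]
  L2: h(857,740)=(857*31+740)%997=388 h(512,512)=(512*31+512)%997=432 -> [388, 432]
  L3: h(388,432)=(388*31+432)%997=496 -> [496]
  root = 496 != target 172
Candidate C: set leaf[4] = 95 -> leaves = [91, 30, 88, 6, 95]
  L0: [91, 30, 88, 6, 95]
  L1: h(91,30)=(91*31+30)%997=857 h(88,6)=(88*31+6)%997=740 h(95,95)=(95*31+95)%997=49 -> [857, 740, 49]
  L2: h(857,740)=(857*31+740)%997=388 h(49,49)=(49*31+49)%997=571 -> [388, 571]
  L3: h(388,571)=(388*31+571)%997=635 -> [635]
  root = 635 != target 172
Candidate D: set leaf[4] = 29 -> leaves = [91, 30, 88, 6, 29]
  L0: [91, 30, 88, 6, 29]
  L1: h(91,30)=(91*31+30)%997=857 h(88,6)=(88*31+6)%997=740 h(29,29)=(29*31+29)%997=928 -> [857, 740, 928]
  L2: h(857,740)=(857*31+740)%997=388 h(928,928)=(928*31+928)%997=783 -> [388, 783]
  L3: h(388,783)=(388*31+783)%997=847 -> [847]
  root = 847 != target 172
Candidate A produces the target root.

Answer: A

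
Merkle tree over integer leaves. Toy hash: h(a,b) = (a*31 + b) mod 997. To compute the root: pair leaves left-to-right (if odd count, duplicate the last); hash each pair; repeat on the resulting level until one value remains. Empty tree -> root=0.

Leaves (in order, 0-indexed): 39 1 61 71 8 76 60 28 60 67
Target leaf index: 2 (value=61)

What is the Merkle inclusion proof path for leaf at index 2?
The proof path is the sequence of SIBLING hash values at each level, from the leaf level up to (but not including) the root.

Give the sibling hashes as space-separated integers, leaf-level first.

Answer: 71 213 965 185

Derivation:
L0 (leaves): [39, 1, 61, 71, 8, 76, 60, 28, 60, 67], target index=2
L1: h(39,1)=(39*31+1)%997=213 [pair 0] h(61,71)=(61*31+71)%997=965 [pair 1] h(8,76)=(8*31+76)%997=324 [pair 2] h(60,28)=(60*31+28)%997=891 [pair 3] h(60,67)=(60*31+67)%997=930 [pair 4] -> [213, 965, 324, 891, 930]
  Sibling for proof at L0: 71
L2: h(213,965)=(213*31+965)%997=589 [pair 0] h(324,891)=(324*31+891)%997=965 [pair 1] h(930,930)=(930*31+930)%997=847 [pair 2] -> [589, 965, 847]
  Sibling for proof at L1: 213
L3: h(589,965)=(589*31+965)%997=281 [pair 0] h(847,847)=(847*31+847)%997=185 [pair 1] -> [281, 185]
  Sibling for proof at L2: 965
L4: h(281,185)=(281*31+185)%997=920 [pair 0] -> [920]
  Sibling for proof at L3: 185
Root: 920
Proof path (sibling hashes from leaf to root): [71, 213, 965, 185]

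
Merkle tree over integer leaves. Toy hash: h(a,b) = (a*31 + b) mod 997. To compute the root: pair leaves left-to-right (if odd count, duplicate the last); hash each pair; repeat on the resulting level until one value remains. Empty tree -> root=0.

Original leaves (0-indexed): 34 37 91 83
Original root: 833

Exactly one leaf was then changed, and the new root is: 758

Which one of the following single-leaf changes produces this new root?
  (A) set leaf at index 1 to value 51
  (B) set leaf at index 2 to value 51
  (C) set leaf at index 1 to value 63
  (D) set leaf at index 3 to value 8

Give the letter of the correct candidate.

Original leaves: [34, 37, 91, 83]
Target new root: 758
Try each candidate change and compute the resulting root:
Candidate A: set leaf[1] = 51 -> leaves = [34, 51, 91, 83]
  L0: [34, 51, 91, 83]
  L1: h(34,51)=(34*31+51)%997=108 h(91,83)=(91*31+83)%997=910 -> [108, 910]
  L2: h(108,910)=(108*31+910)%997=270 -> [270]
  root = 270 != target 758
Candidate B: set leaf[2] = 51 -> leaves = [34, 37, 51, 83]
  L0: [34, 37, 51, 83]
  L1: h(34,37)=(34*31+37)%997=94 h(51,83)=(51*31+83)%997=667 -> [94, 667]
  L2: h(94,667)=(94*31+667)%997=590 -> [590]
  root = 590 != target 758
Candidate C: set leaf[1] = 63 -> leaves = [34, 63, 91, 83]
  L0: [34, 63, 91, 83]
  L1: h(34,63)=(34*31+63)%997=120 h(91,83)=(91*31+83)%997=910 -> [120, 910]
  L2: h(120,910)=(120*31+910)%997=642 -> [642]
  root = 642 != target 758
Candidate D: set leaf[3] = 8 -> leaves = [34, 37, 91, 8]
  L0: [34, 37, 91, 8]
  L1: h(34,37)=(34*31+37)%997=94 h(91,8)=(91*31+8)%997=835 -> [94, 835]
  L2: h(94,835)=(94*31+835)%997=758 -> [758]
  root = 758 == target 758  ** MATCH **
Candidate D produces the target root.

Answer: D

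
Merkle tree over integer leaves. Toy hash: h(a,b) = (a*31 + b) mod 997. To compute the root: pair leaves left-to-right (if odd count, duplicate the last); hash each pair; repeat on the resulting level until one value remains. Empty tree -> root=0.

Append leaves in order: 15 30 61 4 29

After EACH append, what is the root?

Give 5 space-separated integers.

After append 15 (leaves=[15]):
  L0: [15]
  root=15
After append 30 (leaves=[15, 30]):
  L0: [15, 30]
  L1: h(15,30)=(15*31+30)%997=495 -> [495]
  root=495
After append 61 (leaves=[15, 30, 61]):
  L0: [15, 30, 61]
  L1: h(15,30)=(15*31+30)%997=495 h(61,61)=(61*31+61)%997=955 -> [495, 955]
  L2: h(495,955)=(495*31+955)%997=348 -> [348]
  root=348
After append 4 (leaves=[15, 30, 61, 4]):
  L0: [15, 30, 61, 4]
  L1: h(15,30)=(15*31+30)%997=495 h(61,4)=(61*31+4)%997=898 -> [495, 898]
  L2: h(495,898)=(495*31+898)%997=291 -> [291]
  root=291
After append 29 (leaves=[15, 30, 61, 4, 29]):
  L0: [15, 30, 61, 4, 29]
  L1: h(15,30)=(15*31+30)%997=495 h(61,4)=(61*31+4)%997=898 h(29,29)=(29*31+29)%997=928 -> [495, 898, 928]
  L2: h(495,898)=(495*31+898)%997=291 h(928,928)=(928*31+928)%997=783 -> [291, 783]
  L3: h(291,783)=(291*31+783)%997=831 -> [831]
  root=831

Answer: 15 495 348 291 831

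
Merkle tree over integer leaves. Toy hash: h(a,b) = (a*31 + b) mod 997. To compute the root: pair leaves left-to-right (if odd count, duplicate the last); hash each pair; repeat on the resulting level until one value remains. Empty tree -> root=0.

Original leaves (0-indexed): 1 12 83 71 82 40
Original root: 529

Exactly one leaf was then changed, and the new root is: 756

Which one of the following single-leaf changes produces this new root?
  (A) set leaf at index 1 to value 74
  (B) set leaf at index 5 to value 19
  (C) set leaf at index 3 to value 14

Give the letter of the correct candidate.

Answer: C

Derivation:
Original leaves: [1, 12, 83, 71, 82, 40]
Target new root: 756
Try each candidate change and compute the resulting root:
Candidate A: set leaf[1] = 74 -> leaves = [1, 74, 83, 71, 82, 40]
  L0: [1, 74, 83, 71, 82, 40]
  L1: h(1,74)=(1*31+74)%997=105 h(83,71)=(83*31+71)%997=650 h(82,40)=(82*31+40)%997=588 -> [105, 650, 588]
  L2: h(105,650)=(105*31+650)%997=914 h(588,588)=(588*31+588)%997=870 -> [914, 870]
  L3: h(914,870)=(914*31+870)%997=291 -> [291]
  root = 291 != target 756
Candidate B: set leaf[5] = 19 -> leaves = [1, 12, 83, 71, 82, 19]
  L0: [1, 12, 83, 71, 82, 19]
  L1: h(1,12)=(1*31+12)%997=43 h(83,71)=(83*31+71)%997=650 h(82,19)=(82*31+19)%997=567 -> [43, 650, 567]
  L2: h(43,650)=(43*31+650)%997=986 h(567,567)=(567*31+567)%997=198 -> [986, 198]
  L3: h(986,198)=(986*31+198)%997=854 -> [854]
  root = 854 != target 756
Candidate C: set leaf[3] = 14 -> leaves = [1, 12, 83, 14, 82, 40]
  L0: [1, 12, 83, 14, 82, 40]
  L1: h(1,12)=(1*31+12)%997=43 h(83,14)=(83*31+14)%997=593 h(82,40)=(82*31+40)%997=588 -> [43, 593, 588]
  L2: h(43,593)=(43*31+593)%997=929 h(588,588)=(588*31+588)%997=870 -> [929, 870]
  L3: h(929,870)=(929*31+870)%997=756 -> [756]
  root = 756 == target 756  ** MATCH **
Candidate C produces the target root.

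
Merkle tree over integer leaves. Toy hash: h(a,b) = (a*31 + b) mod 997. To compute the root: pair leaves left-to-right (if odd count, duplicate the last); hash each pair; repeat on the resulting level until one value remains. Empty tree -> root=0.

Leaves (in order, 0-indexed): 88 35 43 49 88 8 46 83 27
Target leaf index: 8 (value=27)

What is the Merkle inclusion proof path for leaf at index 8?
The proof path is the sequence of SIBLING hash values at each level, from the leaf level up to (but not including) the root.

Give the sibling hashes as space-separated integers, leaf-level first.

Answer: 27 864 729 786

Derivation:
L0 (leaves): [88, 35, 43, 49, 88, 8, 46, 83, 27], target index=8
L1: h(88,35)=(88*31+35)%997=769 [pair 0] h(43,49)=(43*31+49)%997=385 [pair 1] h(88,8)=(88*31+8)%997=742 [pair 2] h(46,83)=(46*31+83)%997=512 [pair 3] h(27,27)=(27*31+27)%997=864 [pair 4] -> [769, 385, 742, 512, 864]
  Sibling for proof at L0: 27
L2: h(769,385)=(769*31+385)%997=296 [pair 0] h(742,512)=(742*31+512)%997=583 [pair 1] h(864,864)=(864*31+864)%997=729 [pair 2] -> [296, 583, 729]
  Sibling for proof at L1: 864
L3: h(296,583)=(296*31+583)%997=786 [pair 0] h(729,729)=(729*31+729)%997=397 [pair 1] -> [786, 397]
  Sibling for proof at L2: 729
L4: h(786,397)=(786*31+397)%997=835 [pair 0] -> [835]
  Sibling for proof at L3: 786
Root: 835
Proof path (sibling hashes from leaf to root): [27, 864, 729, 786]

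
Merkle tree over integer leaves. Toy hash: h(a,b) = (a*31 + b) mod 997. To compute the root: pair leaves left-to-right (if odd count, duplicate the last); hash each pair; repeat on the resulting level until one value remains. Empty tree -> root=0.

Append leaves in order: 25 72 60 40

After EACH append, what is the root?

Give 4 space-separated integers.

After append 25 (leaves=[25]):
  L0: [25]
  root=25
After append 72 (leaves=[25, 72]):
  L0: [25, 72]
  L1: h(25,72)=(25*31+72)%997=847 -> [847]
  root=847
After append 60 (leaves=[25, 72, 60]):
  L0: [25, 72, 60]
  L1: h(25,72)=(25*31+72)%997=847 h(60,60)=(60*31+60)%997=923 -> [847, 923]
  L2: h(847,923)=(847*31+923)%997=261 -> [261]
  root=261
After append 40 (leaves=[25, 72, 60, 40]):
  L0: [25, 72, 60, 40]
  L1: h(25,72)=(25*31+72)%997=847 h(60,40)=(60*31+40)%997=903 -> [847, 903]
  L2: h(847,903)=(847*31+903)%997=241 -> [241]
  root=241

Answer: 25 847 261 241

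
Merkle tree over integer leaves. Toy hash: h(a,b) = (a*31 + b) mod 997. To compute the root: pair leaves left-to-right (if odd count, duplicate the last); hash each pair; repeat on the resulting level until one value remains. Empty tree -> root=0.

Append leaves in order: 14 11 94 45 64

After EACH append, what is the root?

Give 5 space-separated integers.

After append 14 (leaves=[14]):
  L0: [14]
  root=14
After append 11 (leaves=[14, 11]):
  L0: [14, 11]
  L1: h(14,11)=(14*31+11)%997=445 -> [445]
  root=445
After append 94 (leaves=[14, 11, 94]):
  L0: [14, 11, 94]
  L1: h(14,11)=(14*31+11)%997=445 h(94,94)=(94*31+94)%997=17 -> [445, 17]
  L2: h(445,17)=(445*31+17)%997=851 -> [851]
  root=851
After append 45 (leaves=[14, 11, 94, 45]):
  L0: [14, 11, 94, 45]
  L1: h(14,11)=(14*31+11)%997=445 h(94,45)=(94*31+45)%997=965 -> [445, 965]
  L2: h(445,965)=(445*31+965)%997=802 -> [802]
  root=802
After append 64 (leaves=[14, 11, 94, 45, 64]):
  L0: [14, 11, 94, 45, 64]
  L1: h(14,11)=(14*31+11)%997=445 h(94,45)=(94*31+45)%997=965 h(64,64)=(64*31+64)%997=54 -> [445, 965, 54]
  L2: h(445,965)=(445*31+965)%997=802 h(54,54)=(54*31+54)%997=731 -> [802, 731]
  L3: h(802,731)=(802*31+731)%997=668 -> [668]
  root=668

Answer: 14 445 851 802 668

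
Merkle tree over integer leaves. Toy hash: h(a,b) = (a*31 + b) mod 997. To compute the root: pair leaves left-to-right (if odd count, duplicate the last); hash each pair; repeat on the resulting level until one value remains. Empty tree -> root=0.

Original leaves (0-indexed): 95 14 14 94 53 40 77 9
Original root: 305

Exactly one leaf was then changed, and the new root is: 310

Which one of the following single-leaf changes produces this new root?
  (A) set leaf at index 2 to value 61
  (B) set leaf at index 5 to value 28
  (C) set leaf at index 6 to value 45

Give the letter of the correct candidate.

Answer: C

Derivation:
Original leaves: [95, 14, 14, 94, 53, 40, 77, 9]
Target new root: 310
Try each candidate change and compute the resulting root:
Candidate A: set leaf[2] = 61 -> leaves = [95, 14, 61, 94, 53, 40, 77, 9]
  L0: [95, 14, 61, 94, 53, 40, 77, 9]
  L1: h(95,14)=(95*31+14)%997=965 h(61,94)=(61*31+94)%997=988 h(53,40)=(53*31+40)%997=686 h(77,9)=(77*31+9)%997=402 -> [965, 988, 686, 402]
  L2: h(965,988)=(965*31+988)%997=993 h(686,402)=(686*31+402)%997=731 -> [993, 731]
  L3: h(993,731)=(993*31+731)%997=607 -> [607]
  root = 607 != target 310
Candidate B: set leaf[5] = 28 -> leaves = [95, 14, 14, 94, 53, 28, 77, 9]
  L0: [95, 14, 14, 94, 53, 28, 77, 9]
  L1: h(95,14)=(95*31+14)%997=965 h(14,94)=(14*31+94)%997=528 h(53,28)=(53*31+28)%997=674 h(77,9)=(77*31+9)%997=402 -> [965, 528, 674, 402]
  L2: h(965,528)=(965*31+528)%997=533 h(674,402)=(674*31+402)%997=359 -> [533, 359]
  L3: h(533,359)=(533*31+359)%997=930 -> [930]
  root = 930 != target 310
Candidate C: set leaf[6] = 45 -> leaves = [95, 14, 14, 94, 53, 40, 45, 9]
  L0: [95, 14, 14, 94, 53, 40, 45, 9]
  L1: h(95,14)=(95*31+14)%997=965 h(14,94)=(14*31+94)%997=528 h(53,40)=(53*31+40)%997=686 h(45,9)=(45*31+9)%997=407 -> [965, 528, 686, 407]
  L2: h(965,528)=(965*31+528)%997=533 h(686,407)=(686*31+407)%997=736 -> [533, 736]
  L3: h(533,736)=(533*31+736)%997=310 -> [310]
  root = 310 == target 310  ** MATCH **
Candidate C produces the target root.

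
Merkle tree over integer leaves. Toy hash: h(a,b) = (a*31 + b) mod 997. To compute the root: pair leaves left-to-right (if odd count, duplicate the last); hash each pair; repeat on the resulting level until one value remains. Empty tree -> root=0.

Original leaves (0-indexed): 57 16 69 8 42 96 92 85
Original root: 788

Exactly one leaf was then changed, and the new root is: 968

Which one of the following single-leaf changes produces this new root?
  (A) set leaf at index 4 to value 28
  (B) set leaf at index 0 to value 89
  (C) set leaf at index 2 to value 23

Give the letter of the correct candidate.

Answer: B

Derivation:
Original leaves: [57, 16, 69, 8, 42, 96, 92, 85]
Target new root: 968
Try each candidate change and compute the resulting root:
Candidate A: set leaf[4] = 28 -> leaves = [57, 16, 69, 8, 28, 96, 92, 85]
  L0: [57, 16, 69, 8, 28, 96, 92, 85]
  L1: h(57,16)=(57*31+16)%997=786 h(69,8)=(69*31+8)%997=153 h(28,96)=(28*31+96)%997=964 h(92,85)=(92*31+85)%997=943 -> [786, 153, 964, 943]
  L2: h(786,153)=(786*31+153)%997=591 h(964,943)=(964*31+943)%997=917 -> [591, 917]
  L3: h(591,917)=(591*31+917)%997=295 -> [295]
  root = 295 != target 968
Candidate B: set leaf[0] = 89 -> leaves = [89, 16, 69, 8, 42, 96, 92, 85]
  L0: [89, 16, 69, 8, 42, 96, 92, 85]
  L1: h(89,16)=(89*31+16)%997=781 h(69,8)=(69*31+8)%997=153 h(42,96)=(42*31+96)%997=401 h(92,85)=(92*31+85)%997=943 -> [781, 153, 401, 943]
  L2: h(781,153)=(781*31+153)%997=436 h(401,943)=(401*31+943)%997=413 -> [436, 413]
  L3: h(436,413)=(436*31+413)%997=968 -> [968]
  root = 968 == target 968  ** MATCH **
Candidate C: set leaf[2] = 23 -> leaves = [57, 16, 23, 8, 42, 96, 92, 85]
  L0: [57, 16, 23, 8, 42, 96, 92, 85]
  L1: h(57,16)=(57*31+16)%997=786 h(23,8)=(23*31+8)%997=721 h(42,96)=(42*31+96)%997=401 h(92,85)=(92*31+85)%997=943 -> [786, 721, 401, 943]
  L2: h(786,721)=(786*31+721)%997=162 h(401,943)=(401*31+943)%997=413 -> [162, 413]
  L3: h(162,413)=(162*31+413)%997=450 -> [450]
  root = 450 != target 968
Candidate B produces the target root.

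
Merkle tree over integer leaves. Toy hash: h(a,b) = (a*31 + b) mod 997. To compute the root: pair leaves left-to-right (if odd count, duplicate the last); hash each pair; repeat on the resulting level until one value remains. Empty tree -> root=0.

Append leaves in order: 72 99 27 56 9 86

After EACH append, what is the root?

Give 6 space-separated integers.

After append 72 (leaves=[72]):
  L0: [72]
  root=72
After append 99 (leaves=[72, 99]):
  L0: [72, 99]
  L1: h(72,99)=(72*31+99)%997=337 -> [337]
  root=337
After append 27 (leaves=[72, 99, 27]):
  L0: [72, 99, 27]
  L1: h(72,99)=(72*31+99)%997=337 h(27,27)=(27*31+27)%997=864 -> [337, 864]
  L2: h(337,864)=(337*31+864)%997=344 -> [344]
  root=344
After append 56 (leaves=[72, 99, 27, 56]):
  L0: [72, 99, 27, 56]
  L1: h(72,99)=(72*31+99)%997=337 h(27,56)=(27*31+56)%997=893 -> [337, 893]
  L2: h(337,893)=(337*31+893)%997=373 -> [373]
  root=373
After append 9 (leaves=[72, 99, 27, 56, 9]):
  L0: [72, 99, 27, 56, 9]
  L1: h(72,99)=(72*31+99)%997=337 h(27,56)=(27*31+56)%997=893 h(9,9)=(9*31+9)%997=288 -> [337, 893, 288]
  L2: h(337,893)=(337*31+893)%997=373 h(288,288)=(288*31+288)%997=243 -> [373, 243]
  L3: h(373,243)=(373*31+243)%997=839 -> [839]
  root=839
After append 86 (leaves=[72, 99, 27, 56, 9, 86]):
  L0: [72, 99, 27, 56, 9, 86]
  L1: h(72,99)=(72*31+99)%997=337 h(27,56)=(27*31+56)%997=893 h(9,86)=(9*31+86)%997=365 -> [337, 893, 365]
  L2: h(337,893)=(337*31+893)%997=373 h(365,365)=(365*31+365)%997=713 -> [373, 713]
  L3: h(373,713)=(373*31+713)%997=312 -> [312]
  root=312

Answer: 72 337 344 373 839 312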